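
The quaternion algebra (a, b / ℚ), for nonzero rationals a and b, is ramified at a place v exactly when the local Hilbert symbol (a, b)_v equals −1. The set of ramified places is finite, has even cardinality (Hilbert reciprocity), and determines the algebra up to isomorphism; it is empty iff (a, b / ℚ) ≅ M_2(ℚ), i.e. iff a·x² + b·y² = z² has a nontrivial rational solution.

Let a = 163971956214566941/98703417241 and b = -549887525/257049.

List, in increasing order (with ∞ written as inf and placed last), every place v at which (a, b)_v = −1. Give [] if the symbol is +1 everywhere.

(a, b) ≡ (101269, -629) mod (ℚ^×)²; places V = {2, 3, 5, 7, 11, 13, 17, 23, 37, ∞}.
(a,b)_13: α=-8, u≡3; β=-4, v≡11 (mod 13); (3|13)=+1, (11|13)=-1; sign (−1)^0·+1^-4·-1^-8 = +1.
(a,b)_5: α=0, u≡1; β=2, v≡1 (mod 5); (1|5)=+1, (1|5)=+1; sign (−1)^0·+1^2·+1^0 = +1.
(a,b)_∞: sgn(101269)=+, sgn(-629)=−, so +1.
(a,b)_37: α=3, u≡26; β=1, v≡15 (mod 37); (26|37)=+1, (15|37)=-1; sign (−1)^0·+1^1·-1^3 = -1.
(a,b)_11: α=-2, u≡4; β=2, v≡4 (mod 11); (4|11)=+1, (4|11)=+1; sign (−1)^0·+1^2·+1^-2 = +1.
(a,b)_23: α=1, u≡15; β=0, v≡17 (mod 23); (15|23)=-1, (17|23)=-1; sign (−1)^0·-1^0·-1^1 = -1.
(a,b)_17: α=7, u≡5; β=3, v≡6 (mod 17); (5|17)=-1, (6|17)=-1; sign (−1)^0·-1^3·-1^7 = +1.
(a,b)_3: α=0, u≡1; β=-2, v≡1 (mod 3); (1|3)=+1, (1|3)=+1; sign (−1)^0·+1^-2·+1^0 = +1.
(a,b)_2: α=0, β=0; u≡5, v≡3 (mod 8); ε(u)ε(v)=0·1, αω(v)=0·1, βω(u)=0·1; sum ≡ 0  ⇒  +1.
(a,b)_7: α=3, u≡3; β=0, v≡1 (mod 7); (3|7)=-1, (1|7)=+1; sign (−1)^0·-1^0·+1^3 = +1.
Ram(101269, -629) = {23, 37}; no ℚ_23-point on the conic.

[23, 37]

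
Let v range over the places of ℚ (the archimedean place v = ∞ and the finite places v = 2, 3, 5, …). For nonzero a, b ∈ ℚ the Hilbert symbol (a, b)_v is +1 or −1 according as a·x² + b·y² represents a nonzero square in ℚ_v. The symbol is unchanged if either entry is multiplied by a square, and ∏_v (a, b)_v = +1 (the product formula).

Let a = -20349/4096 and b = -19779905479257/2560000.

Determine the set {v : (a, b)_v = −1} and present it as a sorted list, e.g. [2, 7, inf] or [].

Mod squares: a ≡ -2261, b ≡ -3553. Check v ∈ {∞, 2, 3, 5, 7, 11, 17, 19}.
v=3: a=3^2·(≡1), b=3^2·(≡2) mod 3; (1|3)=+1, (2|3)=-1; (−1)^{2·2·1}·(+1)^2·(-1)^2 = +1.
v=7: a=7^1·(≡5), b=7^2·(≡6) mod 7; (5|7)=-1, (6|7)=-1; (−1)^{1·2·3}·(-1)^2·(-1)^1 = -1.
v=19: a=19^1·(≡8), b=19^3·(≡2) mod 19; (8|19)=-1, (2|19)=-1; (−1)^{1·3·9}·(-1)^3·(-1)^1 = -1.
v=11: a=11^0·(≡3), b=11^3·(≡8) mod 11; (3|11)=+1, (8|11)=-1; (−1)^{0·3·5}·(+1)^3·(-1)^0 = +1.
v=17: a=17^1·(≡7), b=17^3·(≡10) mod 17; (7|17)=-1, (10|17)=-1; (−1)^{1·3·8}·(-1)^3·(-1)^1 = +1.
v=5: a=5^0·(≡1), b=5^-4·(≡3) mod 5; (1|5)=+1, (3|5)=-1; (−1)^{0·-4·2}·(+1)^-4·(-1)^0 = +1.
v=∞: -2261 < 0 and -3553 < 0  ⇒  (a,b)_∞ = -1.
v=2: v_2(a)=-12, v_2(b)=-12; units ≡ 3, 7 (mod 8); ε·ε+αω+βω = 1·1+-12·0+-12·1 ≡ 1  ⇒  (a,b)_2 = -1.
|Ram(-2261, -3553)| = 4, even; anisotropic at {2, 7, 19, ∞}.

[2, 7, 19, inf]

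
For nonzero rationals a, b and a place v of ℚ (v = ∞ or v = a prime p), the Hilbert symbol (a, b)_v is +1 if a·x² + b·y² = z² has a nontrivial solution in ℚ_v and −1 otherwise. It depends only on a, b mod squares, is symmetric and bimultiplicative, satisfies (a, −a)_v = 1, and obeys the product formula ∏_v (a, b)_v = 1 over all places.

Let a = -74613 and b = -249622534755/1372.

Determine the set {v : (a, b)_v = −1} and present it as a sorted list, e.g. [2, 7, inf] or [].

Mod squares: a ≡ -74613, b ≡ -45885. Check v ∈ {∞, 2, 3, 5, 7, 11, 17, 19, 23}.
v=19: a=19^1·(≡6), b=19^1·(≡7) mod 19; (6|19)=+1, (7|19)=+1; (−1)^{1·1·9}·(+1)^1·(+1)^1 = -1.
v=2: v_2(a)=0, v_2(b)=-2; units ≡ 3, 3 (mod 8); ε·ε+αω+βω = 1·1+0·1+-2·1 ≡ 1  ⇒  (a,b)_2 = -1.
v=5: a=5^0·(≡2), b=5^1·(≡2) mod 5; (2|5)=-1, (2|5)=-1; (−1)^{0·1·2}·(-1)^1·(-1)^0 = -1.
v=17: a=17^1·(≡14), b=17^2·(≡4) mod 17; (14|17)=-1, (4|17)=+1; (−1)^{1·2·8}·(-1)^2·(+1)^1 = +1.
v=11: a=11^1·(≡4), b=11^4·(≡2) mod 11; (4|11)=+1, (2|11)=-1; (−1)^{1·4·5}·(+1)^4·(-1)^1 = -1.
v=23: a=23^0·(≡22), b=23^1·(≡12) mod 23; (22|23)=-1, (12|23)=+1; (−1)^{0·1·11}·(-1)^1·(+1)^0 = -1.
v=7: a=7^1·(≡2), b=7^-3·(≡2) mod 7; (2|7)=+1, (2|7)=+1; (−1)^{1·-3·3}·(+1)^-3·(+1)^1 = -1.
v=3: a=3^1·(≡2), b=3^3·(≡2) mod 3; (2|3)=-1, (2|3)=-1; (−1)^{1·3·1}·(-1)^3·(-1)^1 = -1.
v=∞: -74613 < 0 and -45885 < 0  ⇒  (a,b)_∞ = -1.
Ram(-74613, -45885) = {2, 3, 5, 7, 11, 19, 23, ∞}; no ℚ_2-point on the conic.

[2, 3, 5, 7, 11, 19, 23, inf]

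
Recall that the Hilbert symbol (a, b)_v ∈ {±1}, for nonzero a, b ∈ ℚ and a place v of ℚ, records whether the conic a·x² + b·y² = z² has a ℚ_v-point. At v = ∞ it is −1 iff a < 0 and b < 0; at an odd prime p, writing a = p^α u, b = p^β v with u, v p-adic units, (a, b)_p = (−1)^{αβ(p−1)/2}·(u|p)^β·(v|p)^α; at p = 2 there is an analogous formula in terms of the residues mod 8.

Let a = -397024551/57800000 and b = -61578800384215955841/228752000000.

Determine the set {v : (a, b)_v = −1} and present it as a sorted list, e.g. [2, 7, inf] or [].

[3, 5, 7, 11, 13, inf]

(a, b) ≡ (-1155, -17017) mod (ℚ^×)²; places V = {2, 3, 5, 7, 11, 13, 17, 19, 23, 29, ∞}.
(a,b)_2: α=-6, β=-10; u≡5, v≡7 (mod 8); ε(u)ε(v)=0·1, αω(v)=-6·0, βω(u)=-10·1; sum ≡ 0  ⇒  +1.
(a,b)_11: α=1, u≡3; β=3, v≡9 (mod 11); (3|11)=+1, (9|11)=+1; sign (−1)^1·+1^3·+1^1 = -1.
(a,b)_29: α=0, u≡5; β=-2, v≡22 (mod 29); (5|29)=+1, (22|29)=+1; sign (−1)^0·+1^-2·+1^0 = +1.
(a,b)_13: α=0, u≡7; β=3, v≡10 (mod 13); (7|13)=-1, (10|13)=+1; sign (−1)^0·-1^3·+1^0 = -1.
(a,b)_∞: sgn(-1155)=−, sgn(-17017)=−, so -1.
(a,b)_23: α=2, u≡12; β=2, v≡1 (mod 23); (12|23)=+1, (1|23)=+1; sign (−1)^0·+1^2·+1^2 = +1.
(a,b)_3: α=3, u≡2; β=8, v≡2 (mod 3); (2|3)=-1, (2|3)=-1; sign (−1)^0·-1^8·-1^3 = -1.
(a,b)_5: α=-5, u≡4; β=-6, v≡3 (mod 5); (4|5)=+1, (3|5)=-1; sign (−1)^0·+1^-6·-1^-5 = -1.
(a,b)_17: α=-2, u≡8; β=-1, v≡2 (mod 17); (8|17)=+1, (2|17)=+1; sign (−1)^0·+1^-1·+1^-2 = +1.
(a,b)_19: α=2, u≡1; β=2, v≡11 (mod 19); (1|19)=+1, (11|19)=+1; sign (−1)^0·+1^2·+1^2 = +1.
(a,b)_7: α=1, u≡6; β=5, v≡3 (mod 7); (6|7)=-1, (3|7)=-1; sign (−1)^1·-1^5·-1^1 = -1.
(-1155, -17017 / ℚ) ramifies at {3, 5, 7, 11, 13, ∞}: a division algebra.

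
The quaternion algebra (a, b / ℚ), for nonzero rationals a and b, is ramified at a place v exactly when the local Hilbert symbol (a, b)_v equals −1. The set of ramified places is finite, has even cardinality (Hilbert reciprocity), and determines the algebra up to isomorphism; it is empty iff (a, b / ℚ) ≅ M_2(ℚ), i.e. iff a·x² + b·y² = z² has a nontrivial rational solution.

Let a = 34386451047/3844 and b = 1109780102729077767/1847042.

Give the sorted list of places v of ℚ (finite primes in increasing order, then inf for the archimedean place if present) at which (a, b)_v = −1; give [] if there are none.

[2, 13]

Mod squares: a ≡ 247, b ≡ 494. Check v ∈ {∞, 2, 3, 13, 19, 23, 31}.
v=∞: 247 > 0 and 494 > 0  ⇒  (a,b)_∞ = +1.
v=13: a=13^1·(≡8), b=13^3·(≡3) mod 13; (8|13)=-1, (3|13)=+1; (−1)^{1·3·6}·(-1)^3·(+1)^1 = -1.
v=2: v_2(a)=-2, v_2(b)=-1; units ≡ 7, 7 (mod 8); ε·ε+αω+βω = 1·1+-2·0+-1·0 ≡ 1  ⇒  (a,b)_2 = -1.
v=23: a=23^2·(≡17), b=23^4·(≡22) mod 23; (17|23)=-1, (22|23)=-1; (−1)^{2·4·11}·(-1)^4·(-1)^2 = +1.
v=19: a=19^3·(≡2), b=19^5·(≡16) mod 19; (2|19)=-1, (16|19)=+1; (−1)^{3·5·9}·(-1)^5·(+1)^3 = +1.
v=31: a=31^-2·(≡26), b=31^-4·(≡11) mod 31; (26|31)=-1, (11|31)=-1; (−1)^{-2·-4·15}·(-1)^-4·(-1)^-2 = +1.
v=3: a=3^6·(≡1), b=3^6·(≡2) mod 3; (1|3)=+1, (2|3)=-1; (−1)^{6·6·1}·(+1)^6·(-1)^6 = +1.
Ram(247, 494) = {2, 13}; no ℚ_2-point on the conic.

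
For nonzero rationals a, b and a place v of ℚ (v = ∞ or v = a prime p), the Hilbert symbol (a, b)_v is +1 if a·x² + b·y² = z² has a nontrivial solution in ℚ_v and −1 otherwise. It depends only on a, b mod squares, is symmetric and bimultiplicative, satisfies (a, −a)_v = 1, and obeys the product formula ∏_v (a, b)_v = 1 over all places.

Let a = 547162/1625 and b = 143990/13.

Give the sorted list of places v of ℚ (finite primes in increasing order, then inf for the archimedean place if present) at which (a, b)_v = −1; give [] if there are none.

(a, b) ≡ (293930, 15470) mod (ℚ^×)²; places V = {2, 5, 7, 11, 13, 17, 19, ∞}.
(a,b)_19: α=1, u≡7; β=0, v≡5 (mod 19); (7|19)=+1, (5|19)=+1; sign (−1)^0·+1^0·+1^1 = +1.
(a,b)_∞: sgn(293930)=+, sgn(15470)=+, so +1.
(a,b)_5: α=-3, u≡4; β=1, v≡1 (mod 5); (4|5)=+1, (1|5)=+1; sign (−1)^0·+1^1·+1^-3 = +1.
(a,b)_13: α=-1, u≡12; β=-1, v≡2 (mod 13); (12|13)=+1, (2|13)=-1; sign (−1)^0·+1^-1·-1^-1 = -1.
(a,b)_11: α=2, u≡7; β=2, v≡1 (mod 11); (7|11)=-1, (1|11)=+1; sign (−1)^0·-1^2·+1^2 = +1.
(a,b)_7: α=1, u≡4; β=1, v≡3 (mod 7); (4|7)=+1, (3|7)=-1; sign (−1)^1·+1^1·-1^1 = +1.
(a,b)_17: α=1, u≡9; β=1, v≡16 (mod 17); (9|17)=+1, (16|17)=+1; sign (−1)^0·+1^1·+1^1 = +1.
(a,b)_2: α=1, β=1; u≡5, v≡7 (mod 8); ε(u)ε(v)=0·1, αω(v)=1·0, βω(u)=1·1; sum ≡ 1  ⇒  -1.
Ram(293930, 15470) = {2, 13}; no ℚ_2-point on the conic.

[2, 13]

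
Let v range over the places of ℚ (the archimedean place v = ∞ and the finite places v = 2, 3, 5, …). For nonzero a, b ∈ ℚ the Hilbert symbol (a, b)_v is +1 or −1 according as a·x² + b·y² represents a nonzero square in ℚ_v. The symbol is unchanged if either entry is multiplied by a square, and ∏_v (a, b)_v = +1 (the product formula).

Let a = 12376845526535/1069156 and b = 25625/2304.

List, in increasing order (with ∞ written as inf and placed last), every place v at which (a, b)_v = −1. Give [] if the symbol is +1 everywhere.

Mod squares: a ≡ 902615, b ≡ 41. Check v ∈ {∞, 2, 3, 5, 7, 11, 17, 23, 37, 41, 47}.
v=∞: 902615 > 0 and 41 > 0  ⇒  (a,b)_∞ = +1.
v=11: a=11^-2·(≡2), b=11^0·(≡10) mod 11; (2|11)=-1, (10|11)=-1; (−1)^{-2·0·5}·(-1)^0·(-1)^-2 = +1.
v=5: a=5^1·(≡2), b=5^4·(≡4) mod 5; (2|5)=-1, (4|5)=+1; (−1)^{1·4·2}·(-1)^4·(+1)^1 = +1.
v=23: a=23^4·(≡9), b=23^0·(≡18) mod 23; (9|23)=+1, (18|23)=+1; (−1)^{4·0·11}·(+1)^0·(+1)^4 = +1.
v=7: a=7^3·(≡6), b=7^0·(≡5) mod 7; (6|7)=-1, (5|7)=-1; (−1)^{3·0·3}·(-1)^0·(-1)^3 = -1.
v=47: a=47^-2·(≡25), b=47^0·(≡10) mod 47; (25|47)=+1, (10|47)=-1; (−1)^{-2·0·23}·(+1)^0·(-1)^-2 = +1.
v=2: v_2(a)=-2, v_2(b)=-8; units ≡ 7, 1 (mod 8); ε·ε+αω+βω = 1·0+-2·0+-8·0 ≡ 0  ⇒  (a,b)_2 = +1.
v=17: a=17^1·(≡4), b=17^0·(≡12) mod 17; (4|17)=+1, (12|17)=-1; (−1)^{1·0·8}·(+1)^0·(-1)^1 = -1.
v=3: a=3^0·(≡2), b=3^-2·(≡2) mod 3; (2|3)=-1, (2|3)=-1; (−1)^{0·-2·1}·(-1)^-2·(-1)^0 = +1.
v=37: a=37^1·(≡27), b=37^0·(≡28) mod 37; (27|37)=+1, (28|37)=+1; (−1)^{1·0·18}·(+1)^0·(+1)^1 = +1.
v=41: a=41^1·(≡10), b=41^1·(≡32) mod 41; (10|41)=+1, (32|41)=+1; (−1)^{1·1·20}·(+1)^1·(+1)^1 = +1.
Ram(902615, 41) = {7, 17}; no ℚ_7-point on the conic.

[7, 17]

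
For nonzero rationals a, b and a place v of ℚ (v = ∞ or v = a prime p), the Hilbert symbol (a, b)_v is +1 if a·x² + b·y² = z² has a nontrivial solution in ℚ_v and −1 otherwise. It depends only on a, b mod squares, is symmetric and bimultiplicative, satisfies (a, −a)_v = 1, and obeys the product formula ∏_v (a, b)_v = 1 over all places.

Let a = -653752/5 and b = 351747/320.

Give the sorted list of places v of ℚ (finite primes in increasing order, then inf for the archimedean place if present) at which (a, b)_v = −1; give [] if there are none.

[19, 23]

(a, b) ≡ (-817190, 1615) mod (ℚ^×)²; places V = {2, 3, 5, 11, 17, 19, 23, ∞}.
(a,b)_23: α=1, u≡10; β=0, v≡19 (mod 23); (10|23)=-1, (19|23)=-1; sign (−1)^0·-1^0·-1^1 = -1.
(a,b)_19: α=1, u≡4; β=1, v≡4 (mod 19); (4|19)=+1, (4|19)=+1; sign (−1)^1·+1^1·+1^1 = -1.
(a,b)_5: α=-1, u≡3; β=-1, v≡3 (mod 5); (3|5)=-1, (3|5)=-1; sign (−1)^0·-1^-1·-1^-1 = +1.
(a,b)_2: α=3, β=-6; u≡5, v≡7 (mod 8); ε(u)ε(v)=0·1, αω(v)=3·0, βω(u)=-6·1; sum ≡ 0  ⇒  +1.
(a,b)_17: α=1, u≡3; β=1, v≡5 (mod 17); (3|17)=-1, (5|17)=-1; sign (−1)^0·-1^1·-1^1 = +1.
(a,b)_∞: sgn(-817190)=−, sgn(1615)=+, so +1.
(a,b)_3: α=0, u≡1; β=2, v≡1 (mod 3); (1|3)=+1, (1|3)=+1; sign (−1)^0·+1^2·+1^0 = +1.
(a,b)_11: α=1, u≡9; β=2, v≡3 (mod 11); (9|11)=+1, (3|11)=+1; sign (−1)^0·+1^2·+1^1 = +1.
(-817190, 1615 / ℚ) ramifies at {19, 23}: a division algebra.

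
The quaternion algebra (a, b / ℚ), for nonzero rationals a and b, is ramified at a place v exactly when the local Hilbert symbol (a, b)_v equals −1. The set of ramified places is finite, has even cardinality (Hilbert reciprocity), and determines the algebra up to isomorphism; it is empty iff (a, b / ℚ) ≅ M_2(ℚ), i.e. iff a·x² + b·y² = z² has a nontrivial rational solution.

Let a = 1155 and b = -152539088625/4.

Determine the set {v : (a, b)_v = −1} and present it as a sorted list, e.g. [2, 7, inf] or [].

[2, 3]

Mod squares: a ≡ 1155, b ≡ -105. Check v ∈ {∞, 2, 3, 5, 7, 11}.
v=3: a=3^1·(≡1), b=3^5·(≡1) mod 3; (1|3)=+1, (1|3)=+1; (−1)^{1·5·1}·(+1)^5·(+1)^1 = -1.
v=5: a=5^1·(≡1), b=5^3·(≡4) mod 5; (1|5)=+1, (4|5)=+1; (−1)^{1·3·2}·(+1)^3·(+1)^1 = +1.
v=7: a=7^1·(≡4), b=7^3·(≡5) mod 7; (4|7)=+1, (5|7)=-1; (−1)^{1·3·3}·(+1)^3·(-1)^1 = +1.
v=2: v_2(a)=0, v_2(b)=-2; units ≡ 3, 7 (mod 8); ε·ε+αω+βω = 1·1+0·0+-2·1 ≡ 1  ⇒  (a,b)_2 = -1.
v=∞: 1155 > 0 and -105 < 0  ⇒  (a,b)_∞ = +1.
v=11: a=11^1·(≡6), b=11^4·(≡9) mod 11; (6|11)=-1, (9|11)=+1; (−1)^{1·4·5}·(-1)^4·(+1)^1 = +1.
|Ram(1155, -105)| = 2, even; anisotropic at {2, 3}.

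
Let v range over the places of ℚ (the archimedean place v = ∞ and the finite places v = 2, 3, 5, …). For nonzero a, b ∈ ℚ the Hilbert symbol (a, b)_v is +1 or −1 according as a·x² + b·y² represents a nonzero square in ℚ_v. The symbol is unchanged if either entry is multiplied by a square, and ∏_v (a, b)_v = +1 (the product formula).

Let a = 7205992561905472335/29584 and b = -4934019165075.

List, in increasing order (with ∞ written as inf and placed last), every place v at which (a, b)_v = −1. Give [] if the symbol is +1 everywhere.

Mod squares: a ≡ 15015, b ≡ -187. Check v ∈ {∞, 2, 3, 5, 7, 11, 13, 17, 43}.
v=5: a=5^1·(≡3), b=5^2·(≡2) mod 5; (3|5)=-1, (2|5)=-1; (−1)^{1·2·2}·(-1)^2·(-1)^1 = -1.
v=7: a=7^7·(≡5), b=7^4·(≡4) mod 7; (5|7)=-1, (4|7)=+1; (−1)^{7·4·3}·(-1)^4·(+1)^7 = +1.
v=2: v_2(a)=-4, v_2(b)=0; units ≡ 7, 5 (mod 8); ε·ε+αω+βω = 1·0+-4·1+0·0 ≡ 0  ⇒  (a,b)_2 = +1.
v=3: a=3^1·(≡1), b=3^2·(≡2) mod 3; (1|3)=+1, (2|3)=-1; (−1)^{1·2·1}·(+1)^2·(-1)^1 = -1.
v=11: a=11^1·(≡5), b=11^1·(≡9) mod 11; (5|11)=+1, (9|11)=+1; (−1)^{1·1·5}·(+1)^1·(+1)^1 = -1.
v=∞: 15015 > 0 and -187 < 0  ⇒  (a,b)_∞ = +1.
v=17: a=17^6·(≡8), b=17^3·(≡6) mod 17; (8|17)=+1, (6|17)=-1; (−1)^{6·3·8}·(+1)^3·(-1)^6 = +1.
v=13: a=13^3·(≡6), b=13^2·(≡6) mod 13; (6|13)=-1, (6|13)=-1; (−1)^{3·2·6}·(-1)^2·(-1)^3 = -1.
v=43: a=43^-2·(≡12), b=43^0·(≡3) mod 43; (12|43)=-1, (3|43)=-1; (−1)^{-2·0·21}·(-1)^0·(-1)^-2 = +1.
Ram(15015, -187) = {3, 5, 11, 13}; no ℚ_3-point on the conic.

[3, 5, 11, 13]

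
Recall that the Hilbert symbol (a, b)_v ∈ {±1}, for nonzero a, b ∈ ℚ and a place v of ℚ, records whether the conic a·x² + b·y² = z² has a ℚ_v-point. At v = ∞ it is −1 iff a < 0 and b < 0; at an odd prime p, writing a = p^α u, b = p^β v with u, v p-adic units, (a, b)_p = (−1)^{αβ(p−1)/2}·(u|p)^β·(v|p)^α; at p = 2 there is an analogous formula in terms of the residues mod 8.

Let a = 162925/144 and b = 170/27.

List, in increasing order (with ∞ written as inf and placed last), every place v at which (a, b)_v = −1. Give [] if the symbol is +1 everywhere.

(a, b) ≡ (133, 510) mod (ℚ^×)²; places V = {2, 3, 5, 7, 17, 19, ∞}.
(a,b)_17: α=0, u≡6; β=1, v≡1 (mod 17); (6|17)=-1, (1|17)=+1; sign (−1)^0·-1^1·+1^0 = -1.
(a,b)_19: α=1, u≡4; β=0, v≡7 (mod 19); (4|19)=+1, (7|19)=+1; sign (−1)^0·+1^0·+1^1 = +1.
(a,b)_2: α=-4, β=1; u≡5, v≡7 (mod 8); ε(u)ε(v)=0·1, αω(v)=-4·0, βω(u)=1·1; sum ≡ 1  ⇒  -1.
(a,b)_∞: sgn(133)=+, sgn(510)=+, so +1.
(a,b)_7: α=3, u≡5; β=0, v≡5 (mod 7); (5|7)=-1, (5|7)=-1; sign (−1)^0·-1^0·-1^3 = -1.
(a,b)_5: α=2, u≡3; β=1, v≡2 (mod 5); (3|5)=-1, (2|5)=-1; sign (−1)^0·-1^1·-1^2 = -1.
(a,b)_3: α=-2, u≡1; β=-3, v≡2 (mod 3); (1|3)=+1, (2|3)=-1; sign (−1)^0·+1^-3·-1^-2 = +1.
(133, 510 / ℚ) ramifies at {2, 5, 7, 17}: a division algebra.

[2, 5, 7, 17]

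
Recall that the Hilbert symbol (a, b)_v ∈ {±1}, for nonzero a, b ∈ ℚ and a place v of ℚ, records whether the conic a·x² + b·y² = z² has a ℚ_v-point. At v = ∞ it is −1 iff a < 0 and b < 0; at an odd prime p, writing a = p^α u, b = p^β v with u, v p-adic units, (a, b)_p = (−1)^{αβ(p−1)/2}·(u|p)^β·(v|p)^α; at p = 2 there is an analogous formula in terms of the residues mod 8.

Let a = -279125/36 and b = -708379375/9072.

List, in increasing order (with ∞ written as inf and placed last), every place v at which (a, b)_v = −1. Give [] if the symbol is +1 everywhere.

Mod squares: a ≡ -11165, b ≡ -65569. Check v ∈ {∞, 2, 3, 5, 7, 11, 17, 19, 29}.
v=∞: -11165 < 0 and -65569 < 0  ⇒  (a,b)_∞ = -1.
v=29: a=29^1·(≡17), b=29^1·(≡6) mod 29; (17|29)=-1, (6|29)=+1; (−1)^{1·1·14}·(-1)^1·(+1)^1 = -1.
v=17: a=17^0·(≡16), b=17^1·(≡2) mod 17; (16|17)=+1, (2|17)=+1; (−1)^{0·1·8}·(+1)^1·(+1)^0 = +1.
v=19: a=19^0·(≡17), b=19^1·(≡9) mod 19; (17|19)=+1, (9|19)=+1; (−1)^{0·1·9}·(+1)^1·(+1)^0 = +1.
v=11: a=11^1·(≡8), b=11^2·(≡7) mod 11; (8|11)=-1, (7|11)=-1; (−1)^{1·2·5}·(-1)^2·(-1)^1 = -1.
v=3: a=3^-2·(≡1), b=3^-4·(≡2) mod 3; (1|3)=+1, (2|3)=-1; (−1)^{-2·-4·1}·(+1)^-4·(-1)^-2 = +1.
v=2: v_2(a)=-2, v_2(b)=-4; units ≡ 3, 7 (mod 8); ε·ε+αω+βω = 1·1+-2·0+-4·1 ≡ 1  ⇒  (a,b)_2 = -1.
v=5: a=5^3·(≡2), b=5^4·(≡4) mod 5; (2|5)=-1, (4|5)=+1; (−1)^{3·4·2}·(-1)^4·(+1)^3 = +1.
v=7: a=7^1·(≡4), b=7^-1·(≡3) mod 7; (4|7)=+1, (3|7)=-1; (−1)^{1·-1·3}·(+1)^-1·(-1)^1 = +1.
|Ram(-11165, -65569)| = 4, even; anisotropic at {2, 11, 29, ∞}.

[2, 11, 29, inf]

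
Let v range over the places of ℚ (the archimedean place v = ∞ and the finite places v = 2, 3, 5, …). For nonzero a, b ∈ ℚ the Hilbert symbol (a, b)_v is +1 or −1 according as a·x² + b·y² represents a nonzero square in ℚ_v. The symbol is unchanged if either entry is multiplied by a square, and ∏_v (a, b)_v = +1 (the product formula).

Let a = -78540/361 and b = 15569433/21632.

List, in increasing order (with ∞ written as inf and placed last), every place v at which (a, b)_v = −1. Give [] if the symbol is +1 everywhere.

(a, b) ≡ (-19635, 34) mod (ℚ^×)²; places V = {2, 3, 5, 7, 11, 13, 17, 19, 29, ∞}.
(a,b)_13: α=0, u≡11; β=-2, v≡2 (mod 13); (11|13)=-1, (2|13)=-1; sign (−1)^0·-1^-2·-1^0 = +1.
(a,b)_17: α=1, u≡1; β=1, v≡1 (mod 17); (1|17)=+1, (1|17)=+1; sign (−1)^0·+1^1·+1^1 = +1.
(a,b)_5: α=1, u≡2; β=0, v≡4 (mod 5); (2|5)=-1, (4|5)=+1; sign (−1)^0·-1^0·+1^1 = +1.
(a,b)_2: α=2, β=-7; u≡5, v≡1 (mod 8); ε(u)ε(v)=0·0, αω(v)=2·0, βω(u)=-7·1; sum ≡ 1  ⇒  -1.
(a,b)_11: α=1, u≡6; β=2, v≡1 (mod 11); (6|11)=-1, (1|11)=+1; sign (−1)^0·-1^2·+1^1 = +1.
(a,b)_∞: sgn(-19635)=−, sgn(34)=+, so +1.
(a,b)_3: α=1, u≡1; β=2, v≡1 (mod 3); (1|3)=+1, (1|3)=+1; sign (−1)^0·+1^2·+1^1 = +1.
(a,b)_19: α=-2, u≡6; β=0, v≡13 (mod 19); (6|19)=+1, (13|19)=-1; sign (−1)^0·+1^0·-1^-2 = +1.
(a,b)_29: α=0, u≡15; β=2, v≡9 (mod 29); (15|29)=-1, (9|29)=+1; sign (−1)^0·-1^2·+1^0 = +1.
(a,b)_7: α=1, u≡2; β=0, v≡6 (mod 7); (2|7)=+1, (6|7)=-1; sign (−1)^0·+1^0·-1^1 = -1.
(-19635, 34 / ℚ) ramifies at {2, 7}: a division algebra.

[2, 7]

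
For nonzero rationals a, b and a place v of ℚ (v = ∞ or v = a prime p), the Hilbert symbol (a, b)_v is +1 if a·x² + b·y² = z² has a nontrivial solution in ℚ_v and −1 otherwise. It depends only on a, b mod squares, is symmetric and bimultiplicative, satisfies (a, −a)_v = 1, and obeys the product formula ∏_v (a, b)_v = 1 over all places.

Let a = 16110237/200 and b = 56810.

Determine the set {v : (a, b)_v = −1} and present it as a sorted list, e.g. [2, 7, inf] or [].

Mod squares: a ≡ 14586, b ≡ 56810. Check v ∈ {∞, 2, 3, 5, 11, 13, 17, 19, 23, 47}.
v=17: a=17^1·(≡1), b=17^0·(≡13) mod 17; (1|17)=+1, (13|17)=+1; (−1)^{1·0·8}·(+1)^0·(+1)^1 = +1.
v=13: a=13^1·(≡10), b=13^1·(≡2) mod 13; (10|13)=+1, (2|13)=-1; (−1)^{1·1·6}·(+1)^1·(-1)^1 = -1.
v=∞: 14586 > 0 and 56810 > 0  ⇒  (a,b)_∞ = +1.
v=19: a=19^0·(≡8), b=19^1·(≡7) mod 19; (8|19)=-1, (7|19)=+1; (−1)^{0·1·9}·(-1)^1·(+1)^0 = -1.
v=23: a=23^0·(≡3), b=23^1·(≡9) mod 23; (3|23)=+1, (9|23)=+1; (−1)^{0·1·11}·(+1)^1·(+1)^0 = +1.
v=2: v_2(a)=-3, v_2(b)=1; units ≡ 5, 5 (mod 8); ε·ε+αω+βω = 0·0+-3·1+1·1 ≡ 0  ⇒  (a,b)_2 = +1.
v=5: a=5^-2·(≡4), b=5^1·(≡2) mod 5; (4|5)=+1, (2|5)=-1; (−1)^{-2·1·2}·(+1)^1·(-1)^-2 = +1.
v=3: a=3^1·(≡2), b=3^0·(≡2) mod 3; (2|3)=-1, (2|3)=-1; (−1)^{1·0·1}·(-1)^0·(-1)^1 = -1.
v=47: a=47^2·(≡32), b=47^0·(≡34) mod 47; (32|47)=+1, (34|47)=+1; (−1)^{2·0·23}·(+1)^0·(+1)^2 = +1.
v=11: a=11^1·(≡8), b=11^0·(≡6) mod 11; (8|11)=-1, (6|11)=-1; (−1)^{1·0·5}·(-1)^0·(-1)^1 = -1.
(14586, 56810 / ℚ) ramifies at {3, 11, 13, 19}: a division algebra.

[3, 11, 13, 19]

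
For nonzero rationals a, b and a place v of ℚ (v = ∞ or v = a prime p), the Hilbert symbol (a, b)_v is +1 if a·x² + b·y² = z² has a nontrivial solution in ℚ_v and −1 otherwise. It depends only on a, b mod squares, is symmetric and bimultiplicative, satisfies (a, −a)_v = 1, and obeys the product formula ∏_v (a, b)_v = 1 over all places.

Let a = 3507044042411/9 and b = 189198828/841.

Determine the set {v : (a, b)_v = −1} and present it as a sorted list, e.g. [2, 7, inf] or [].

Mod squares: a ≡ 3731, b ≡ 64883. Check v ∈ {∞, 2, 3, 7, 13, 23, 29, 31, 41, 43}.
v=13: a=13^1·(≡10), b=13^1·(≡1) mod 13; (10|13)=+1, (1|13)=+1; (−1)^{1·1·6}·(+1)^1·(+1)^1 = +1.
v=43: a=43^2·(≡27), b=43^0·(≡30) mod 43; (27|43)=-1, (30|43)=-1; (−1)^{2·0·21}·(-1)^0·(-1)^2 = +1.
v=23: a=23^2·(≡21), b=23^1·(≡19) mod 23; (21|23)=-1, (19|23)=-1; (−1)^{2·1·11}·(-1)^1·(-1)^2 = -1.
v=2: v_2(a)=0, v_2(b)=2; units ≡ 3, 3 (mod 8); ε·ε+αω+βω = 1·1+0·1+2·1 ≡ 1  ⇒  (a,b)_2 = -1.
v=31: a=31^2·(≡11), b=31^1·(≡8) mod 31; (11|31)=-1, (8|31)=+1; (−1)^{2·1·15}·(-1)^1·(+1)^2 = -1.
v=∞: 3731 > 0 and 64883 > 0  ⇒  (a,b)_∞ = +1.
v=41: a=41^1·(≡40), b=41^0·(≡5) mod 41; (40|41)=+1, (5|41)=+1; (−1)^{1·0·20}·(+1)^0·(+1)^1 = +1.
v=7: a=7^1·(≡4), b=7^1·(≡4) mod 7; (4|7)=+1, (4|7)=+1; (−1)^{1·1·3}·(+1)^1·(+1)^1 = -1.
v=3: a=3^-2·(≡2), b=3^6·(≡2) mod 3; (2|3)=-1, (2|3)=-1; (−1)^{-2·6·1}·(-1)^6·(-1)^-2 = +1.
v=29: a=29^0·(≡18), b=29^-2·(≡15) mod 29; (18|29)=-1, (15|29)=-1; (−1)^{0·-2·14}·(-1)^-2·(-1)^0 = +1.
(3731, 64883 / ℚ) ramifies at {2, 7, 23, 31}: a division algebra.

[2, 7, 23, 31]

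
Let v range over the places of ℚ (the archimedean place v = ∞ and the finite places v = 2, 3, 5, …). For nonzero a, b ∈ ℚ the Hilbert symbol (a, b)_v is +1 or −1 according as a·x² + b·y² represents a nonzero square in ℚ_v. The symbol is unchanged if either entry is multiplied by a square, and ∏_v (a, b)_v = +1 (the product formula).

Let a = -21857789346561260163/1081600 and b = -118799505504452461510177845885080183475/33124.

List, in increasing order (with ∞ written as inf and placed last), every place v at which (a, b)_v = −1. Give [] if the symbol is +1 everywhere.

Mod squares: a ≡ -935604707, b ≡ -1527619. Check v ∈ {∞, 2, 3, 5, 7, 13, 17, 19, 31, 37, 41, 43, 53}.
v=53: a=53^1·(≡30), b=53^3·(≡10) mod 53; (30|53)=-1, (10|53)=+1; (−1)^{1·3·26}·(-1)^3·(+1)^1 = -1.
v=13: a=13^-2·(≡5), b=13^-2·(≡11) mod 13; (5|13)=-1, (11|13)=-1; (−1)^{-2·-2·6}·(-1)^-2·(-1)^-2 = +1.
v=19: a=19^1·(≡11), b=19^3·(≡5) mod 19; (11|19)=+1, (5|19)=+1; (−1)^{1·3·9}·(+1)^3·(+1)^1 = -1.
v=7: a=7^0·(≡3), b=7^-2·(≡6) mod 7; (3|7)=-1, (6|7)=-1; (−1)^{0·-2·3}·(-1)^-2·(-1)^0 = +1.
v=37: a=37^2·(≡26), b=37^5·(≡13) mod 37; (26|37)=+1, (13|37)=-1; (−1)^{2·5·18}·(+1)^5·(-1)^2 = +1.
v=17: a=17^3·(≡13), b=17^4·(≡1) mod 17; (13|17)=+1, (1|17)=+1; (−1)^{3·4·8}·(+1)^4·(+1)^3 = +1.
v=2: v_2(a)=-8, v_2(b)=-2; units ≡ 5, 5 (mod 8); ε·ε+αω+βω = 0·0+-8·1+-2·1 ≡ 0  ⇒  (a,b)_2 = +1.
v=31: a=31^1·(≡28), b=31^2·(≡11) mod 31; (28|31)=+1, (11|31)=-1; (−1)^{1·2·15}·(+1)^2·(-1)^1 = -1.
v=3: a=3^10·(≡1), b=3^8·(≡2) mod 3; (1|3)=+1, (2|3)=-1; (−1)^{10·8·1}·(+1)^8·(-1)^10 = +1.
v=∞: -935604707 < 0 and -1527619 < 0  ⇒  (a,b)_∞ = -1.
v=43: a=43^1·(≡16), b=43^2·(≡29) mod 43; (16|43)=+1, (29|43)=-1; (−1)^{1·2·21}·(+1)^2·(-1)^1 = -1.
v=41: a=41^1·(≡22), b=41^3·(≡40) mod 41; (22|41)=-1, (40|41)=+1; (−1)^{1·3·20}·(-1)^3·(+1)^1 = -1.
v=5: a=5^-2·(≡3), b=5^2·(≡4) mod 5; (3|5)=-1, (4|5)=+1; (−1)^{-2·2·2}·(-1)^2·(+1)^-2 = +1.
|Ram(-935604707, -1527619)| = 6, even; anisotropic at {19, 31, 41, 43, 53, ∞}.

[19, 31, 41, 43, 53, inf]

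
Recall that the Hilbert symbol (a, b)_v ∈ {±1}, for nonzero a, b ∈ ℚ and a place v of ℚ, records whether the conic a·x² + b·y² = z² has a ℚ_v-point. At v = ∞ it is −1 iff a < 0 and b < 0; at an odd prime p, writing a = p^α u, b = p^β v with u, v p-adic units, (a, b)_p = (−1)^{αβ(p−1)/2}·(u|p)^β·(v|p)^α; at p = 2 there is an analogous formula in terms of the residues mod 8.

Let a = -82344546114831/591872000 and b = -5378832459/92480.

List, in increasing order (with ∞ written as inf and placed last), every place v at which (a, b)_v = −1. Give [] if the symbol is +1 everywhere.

Mod squares: a ≡ -1155, b ≡ -55. Check v ∈ {∞, 2, 3, 5, 7, 11, 13, 17}.
v=7: a=7^3·(≡6), b=7^2·(≡4) mod 7; (6|7)=-1, (4|7)=+1; (−1)^{3·2·3}·(-1)^2·(+1)^3 = +1.
v=17: a=17^-2·(≡15), b=17^-2·(≡2) mod 17; (15|17)=+1, (2|17)=+1; (−1)^{-2·-2·8}·(+1)^-2·(+1)^-2 = +1.
v=∞: -1155 < 0 and -55 < 0  ⇒  (a,b)_∞ = -1.
v=13: a=13^2·(≡5), b=13^2·(≡9) mod 13; (5|13)=-1, (9|13)=+1; (−1)^{2·2·6}·(-1)^2·(+1)^2 = +1.
v=3: a=3^17·(≡2), b=3^10·(≡2) mod 3; (2|3)=-1, (2|3)=-1; (−1)^{17·10·1}·(-1)^10·(-1)^17 = -1.
v=5: a=5^-3·(≡4), b=5^-1·(≡1) mod 5; (4|5)=+1, (1|5)=+1; (−1)^{-3·-1·2}·(+1)^-1·(+1)^-3 = +1.
v=11: a=11^1·(≡1), b=11^1·(≡8) mod 11; (1|11)=+1, (8|11)=-1; (−1)^{1·1·5}·(+1)^1·(-1)^1 = +1.
v=2: v_2(a)=-14, v_2(b)=-6; units ≡ 5, 1 (mod 8); ε·ε+αω+βω = 0·0+-14·0+-6·1 ≡ 0  ⇒  (a,b)_2 = +1.
(-1155, -55 / ℚ) ramifies at {3, ∞}: a division algebra.

[3, inf]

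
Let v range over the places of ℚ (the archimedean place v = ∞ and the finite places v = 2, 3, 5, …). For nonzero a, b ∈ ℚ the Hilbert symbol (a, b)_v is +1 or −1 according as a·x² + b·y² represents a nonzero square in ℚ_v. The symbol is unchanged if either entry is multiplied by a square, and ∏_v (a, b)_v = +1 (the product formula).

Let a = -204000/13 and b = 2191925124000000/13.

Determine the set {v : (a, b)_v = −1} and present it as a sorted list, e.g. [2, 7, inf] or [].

(a, b) ≡ (-6630, 13) mod (ℚ^×)²; places V = {2, 3, 5, 13, 17, ∞}.
(a,b)_5: α=3, u≡1; β=6, v≡2 (mod 5); (1|5)=+1, (2|5)=-1; sign (−1)^0·+1^6·-1^3 = -1.
(a,b)_∞: sgn(-6630)=−, sgn(13)=+, so +1.
(a,b)_13: α=-1, u≡9; β=-1, v≡12 (mod 13); (9|13)=+1, (12|13)=+1; sign (−1)^0·+1^-1·+1^-1 = +1.
(a,b)_3: α=1, u≡1; β=8, v≡1 (mod 3); (1|3)=+1, (1|3)=+1; sign (−1)^0·+1^8·+1^1 = +1.
(a,b)_2: α=5, β=8; u≡5, v≡5 (mod 8); ε(u)ε(v)=0·0, αω(v)=5·1, βω(u)=8·1; sum ≡ 1  ⇒  -1.
(a,b)_17: α=1, u≡8; β=4, v≡9 (mod 17); (8|17)=+1, (9|17)=+1; sign (−1)^0·+1^4·+1^1 = +1.
(-6630, 13 / ℚ) ramifies at {2, 5}: a division algebra.

[2, 5]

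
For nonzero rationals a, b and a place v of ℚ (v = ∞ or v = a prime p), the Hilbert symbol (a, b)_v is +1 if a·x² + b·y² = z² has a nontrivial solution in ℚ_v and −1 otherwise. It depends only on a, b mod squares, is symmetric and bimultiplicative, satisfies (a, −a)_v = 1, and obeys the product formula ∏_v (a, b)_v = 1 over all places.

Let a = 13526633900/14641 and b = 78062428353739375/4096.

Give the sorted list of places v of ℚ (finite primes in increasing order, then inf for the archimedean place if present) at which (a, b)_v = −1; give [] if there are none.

[2, 7, 13, 19, 29, 37, 41, 47]

(a, b) ≡ (374699, 2548977252367) mod (ℚ^×)²; places V = {2, 5, 7, 11, 13, 19, 23, 29, 31, 37, 41, 47, ∞}.
(a,b)_2: α=2, β=-12; u≡3, v≡7 (mod 8); ε(u)ε(v)=1·1, αω(v)=2·0, βω(u)=-12·1; sum ≡ 1  ⇒  -1.
(a,b)_47: α=0, u≡26; β=1, v≡9 (mod 47); (26|47)=-1, (9|47)=+1; sign (−1)^0·-1^1·+1^0 = -1.
(a,b)_41: α=1, u≡21; β=1, v≡15 (mod 41); (21|41)=+1, (15|41)=-1; sign (−1)^0·+1^1·-1^1 = -1.
(a,b)_29: α=0, u≡2; β=1, v≡14 (mod 29); (2|29)=-1, (14|29)=-1; sign (−1)^0·-1^1·-1^0 = -1.
(a,b)_7: α=0, u≡6; β=3, v≡5 (mod 7); (6|7)=-1, (5|7)=-1; sign (−1)^0·-1^3·-1^0 = -1.
(a,b)_23: α=0, u≡6; β=1, v≡21 (mod 23); (6|23)=+1, (21|23)=-1; sign (−1)^0·+1^1·-1^0 = +1.
(a,b)_13: α=1, u≡8; β=1, v≡1 (mod 13); (8|13)=-1, (1|13)=+1; sign (−1)^0·-1^1·+1^1 = -1.
(a,b)_31: α=0, u≡7; β=1, v≡9 (mod 31); (7|31)=+1, (9|31)=+1; sign (−1)^0·+1^1·+1^0 = +1.
(a,b)_5: α=2, u≡1; β=4, v≡3 (mod 5); (1|5)=+1, (3|5)=-1; sign (−1)^0·+1^4·-1^2 = +1.
(a,b)_∞: sgn(374699)=+, sgn(2548977252367)=+, so +1.
(a,b)_37: α=1, u≡25; β=1, v≡32 (mod 37); (25|37)=+1, (32|37)=-1; sign (−1)^0·+1^1·-1^1 = -1.
(a,b)_19: α=3, u≡3; β=1, v≡3 (mod 19); (3|19)=-1, (3|19)=-1; sign (−1)^1·-1^1·-1^3 = -1.
(a,b)_11: α=-4, u≡10; β=0, v≡10 (mod 11); (10|11)=-1, (10|11)=-1; sign (−1)^0·-1^0·-1^-4 = +1.
Ram(374699, 2548977252367) = {2, 7, 13, 19, 29, 37, 41, 47}; no ℚ_2-point on the conic.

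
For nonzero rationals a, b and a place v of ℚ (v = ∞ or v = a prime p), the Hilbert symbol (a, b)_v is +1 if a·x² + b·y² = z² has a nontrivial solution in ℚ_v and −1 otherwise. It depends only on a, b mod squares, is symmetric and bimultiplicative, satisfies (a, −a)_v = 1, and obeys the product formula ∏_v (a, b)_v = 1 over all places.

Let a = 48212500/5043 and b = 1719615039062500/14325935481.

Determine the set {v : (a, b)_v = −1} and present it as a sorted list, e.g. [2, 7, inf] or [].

(a, b) ≡ (57855, 145) mod (ℚ^×)²; places V = {2, 3, 5, 7, 11, 13, 19, 29, 31, 41, ∞}.
(a,b)_19: α=1, u≡11; β=2, v≡12 (mod 19); (11|19)=+1, (12|19)=-1; sign (−1)^0·+1^2·-1^1 = -1.
(a,b)_13: α=0, u≡2; β=-2, v≡11 (mod 13); (2|13)=-1, (11|13)=-1; sign (−1)^0·-1^-2·-1^0 = +1.
(a,b)_31: α=0, u≡25; β=-2, v≡12 (mod 31); (25|31)=+1, (12|31)=-1; sign (−1)^0·+1^-2·-1^0 = +1.
(a,b)_7: α=1, u≡6; β=0, v≡5 (mod 7); (6|7)=-1, (5|7)=-1; sign (−1)^0·-1^0·-1^1 = -1.
(a,b)_5: α=5, u≡1; β=11, v≡1 (mod 5); (1|5)=+1, (1|5)=+1; sign (−1)^0·+1^11·+1^5 = +1.
(a,b)_2: α=2, β=2; u≡7, v≡1 (mod 8); ε(u)ε(v)=1·0, αω(v)=2·0, βω(u)=2·0; sum ≡ 0  ⇒  +1.
(a,b)_3: α=-1, u≡1; β=-6, v≡1 (mod 3); (1|3)=+1, (1|3)=+1; sign (−1)^0·+1^-6·+1^-1 = +1.
(a,b)_41: α=-2, u≡36; β=0, v≡7 (mod 41); (36|41)=+1, (7|41)=-1; sign (−1)^0·+1^0·-1^-2 = +1.
(a,b)_29: α=1, u≡4; β=3, v≡16 (mod 29); (4|29)=+1, (16|29)=+1; sign (−1)^0·+1^3·+1^1 = +1.
(a,b)_11: α=0, u≡10; β=-2, v≡2 (mod 11); (10|11)=-1, (2|11)=-1; sign (−1)^0·-1^-2·-1^0 = +1.
(a,b)_∞: sgn(57855)=+, sgn(145)=+, so +1.
Ram(57855, 145) = {7, 19}; no ℚ_7-point on the conic.

[7, 19]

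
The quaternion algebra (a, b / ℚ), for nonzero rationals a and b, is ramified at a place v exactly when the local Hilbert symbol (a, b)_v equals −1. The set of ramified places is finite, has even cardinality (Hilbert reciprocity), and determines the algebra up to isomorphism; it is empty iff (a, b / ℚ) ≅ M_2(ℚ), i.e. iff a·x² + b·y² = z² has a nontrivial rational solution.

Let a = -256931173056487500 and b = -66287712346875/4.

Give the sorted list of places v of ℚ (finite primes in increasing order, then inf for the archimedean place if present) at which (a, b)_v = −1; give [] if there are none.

(a, b) ≡ (-303195, -112955) mod (ℚ^×)²; places V = {2, 3, 5, 17, 19, 29, 41, ∞}.
(a,b)_2: α=2, β=-2; u≡5, v≡5 (mod 8); ε(u)ε(v)=0·0, αω(v)=2·1, βω(u)=-2·1; sum ≡ 0  ⇒  +1.
(a,b)_∞: sgn(-303195)=−, sgn(-112955)=−, so -1.
(a,b)_5: α=5, u≡4; β=5, v≡1 (mod 5); (4|5)=+1, (1|5)=+1; sign (−1)^0·+1^5·+1^5 = +1.
(a,b)_41: α=1, u≡19; β=1, v≡10 (mod 41); (19|41)=-1, (10|41)=+1; sign (−1)^0·-1^1·+1^1 = -1.
(a,b)_3: α=3, u≡2; β=2, v≡1 (mod 3); (2|3)=-1, (1|3)=+1; sign (−1)^0·-1^2·+1^3 = +1.
(a,b)_17: α=3, u≡1; β=2, v≡14 (mod 17); (1|17)=+1, (14|17)=-1; sign (−1)^0·+1^2·-1^3 = -1.
(a,b)_19: α=4, u≡17; β=3, v≡2 (mod 19); (17|19)=+1, (2|19)=-1; sign (−1)^0·+1^3·-1^4 = +1.
(a,b)_29: α=1, u≡10; β=1, v≡7 (mod 29); (10|29)=-1, (7|29)=+1; sign (−1)^0·-1^1·+1^1 = -1.
(-303195, -112955 / ℚ) ramifies at {17, 29, 41, ∞}: a division algebra.

[17, 29, 41, inf]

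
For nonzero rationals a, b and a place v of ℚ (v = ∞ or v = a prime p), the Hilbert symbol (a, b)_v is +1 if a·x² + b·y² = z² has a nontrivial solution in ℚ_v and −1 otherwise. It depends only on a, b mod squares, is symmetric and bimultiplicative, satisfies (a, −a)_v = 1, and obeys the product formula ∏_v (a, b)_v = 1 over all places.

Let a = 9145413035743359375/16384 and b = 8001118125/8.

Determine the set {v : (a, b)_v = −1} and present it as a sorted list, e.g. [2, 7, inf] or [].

[11, 13]

(a, b) ≡ (7, 58058) mod (ℚ^×)²; places V = {2, 3, 5, 7, 11, 13, 29, ∞}.
(a,b)_2: α=-14, β=-3; u≡7, v≡5 (mod 8); ε(u)ε(v)=1·0, αω(v)=-14·1, βω(u)=-3·0; sum ≡ 0  ⇒  +1.
(a,b)_13: α=2, u≡11; β=1, v≡2 (mod 13); (11|13)=-1, (2|13)=-1; sign (−1)^0·-1^1·-1^2 = -1.
(a,b)_∞: sgn(7)=+, sgn(58058)=+, so +1.
(a,b)_5: α=8, u≡2; β=4, v≡3 (mod 5); (2|5)=-1, (3|5)=-1; sign (−1)^0·-1^4·-1^8 = +1.
(a,b)_11: α=2, u≡2; β=1, v≡3 (mod 11); (2|11)=-1, (3|11)=+1; sign (−1)^0·-1^1·+1^2 = -1.
(a,b)_29: α=2, u≡23; β=1, v≡6 (mod 29); (23|29)=+1, (6|29)=+1; sign (−1)^0·+1^1·+1^2 = +1.
(a,b)_7: α=5, u≡1; β=3, v≡5 (mod 7); (1|7)=+1, (5|7)=-1; sign (−1)^1·+1^3·-1^5 = +1.
(a,b)_3: α=4, u≡1; β=2, v≡2 (mod 3); (1|3)=+1, (2|3)=-1; sign (−1)^0·+1^2·-1^4 = +1.
Ram(7, 58058) = {11, 13}; no ℚ_11-point on the conic.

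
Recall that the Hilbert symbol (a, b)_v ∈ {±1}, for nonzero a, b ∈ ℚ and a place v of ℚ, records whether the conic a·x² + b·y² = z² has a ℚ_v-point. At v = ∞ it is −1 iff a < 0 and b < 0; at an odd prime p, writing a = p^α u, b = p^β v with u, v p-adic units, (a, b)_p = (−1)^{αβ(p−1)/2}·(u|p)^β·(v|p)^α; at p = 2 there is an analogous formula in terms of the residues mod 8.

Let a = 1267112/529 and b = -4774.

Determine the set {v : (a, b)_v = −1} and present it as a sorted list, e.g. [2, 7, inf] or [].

Mod squares: a ≡ 2618, b ≡ -4774. Check v ∈ {∞, 2, 7, 11, 17, 23, 31}.
v=31: a=31^0·(≡9), b=31^1·(≡1) mod 31; (9|31)=+1, (1|31)=+1; (−1)^{0·1·15}·(+1)^1·(+1)^0 = +1.
v=17: a=17^1·(≡4), b=17^0·(≡3) mod 17; (4|17)=+1, (3|17)=-1; (−1)^{1·0·8}·(+1)^0·(-1)^1 = -1.
v=7: a=7^1·(≡6), b=7^1·(≡4) mod 7; (6|7)=-1, (4|7)=+1; (−1)^{1·1·3}·(-1)^1·(+1)^1 = +1.
v=11: a=11^3·(≡6), b=11^1·(≡6) mod 11; (6|11)=-1, (6|11)=-1; (−1)^{3·1·5}·(-1)^1·(-1)^3 = -1.
v=2: v_2(a)=3, v_2(b)=1; units ≡ 5, 5 (mod 8); ε·ε+αω+βω = 0·0+3·1+1·1 ≡ 0  ⇒  (a,b)_2 = +1.
v=∞: 2618 > 0 and -4774 < 0  ⇒  (a,b)_∞ = +1.
v=23: a=23^-2·(≡19), b=23^0·(≡10) mod 23; (19|23)=-1, (10|23)=-1; (−1)^{-2·0·11}·(-1)^0·(-1)^-2 = +1.
(2618, -4774 / ℚ) ramifies at {11, 17}: a division algebra.

[11, 17]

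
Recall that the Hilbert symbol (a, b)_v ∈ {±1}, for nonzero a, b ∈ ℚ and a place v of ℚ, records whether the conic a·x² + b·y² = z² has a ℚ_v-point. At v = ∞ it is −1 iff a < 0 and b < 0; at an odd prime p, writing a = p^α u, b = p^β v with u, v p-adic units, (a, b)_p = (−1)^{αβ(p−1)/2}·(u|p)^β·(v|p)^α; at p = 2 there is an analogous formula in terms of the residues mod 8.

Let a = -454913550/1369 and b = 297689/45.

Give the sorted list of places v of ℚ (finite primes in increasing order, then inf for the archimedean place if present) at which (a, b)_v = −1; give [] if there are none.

Mod squares: a ≡ -78, b ≡ 805. Check v ∈ {∞, 2, 3, 5, 7, 13, 23, 37, 43}.
v=7: a=7^2·(≡6), b=7^1·(≡3) mod 7; (6|7)=-1, (3|7)=-1; (−1)^{2·1·3}·(-1)^1·(-1)^2 = -1.
v=43: a=43^0·(≡30), b=43^2·(≡16) mod 43; (30|43)=-1, (16|43)=+1; (−1)^{0·2·21}·(-1)^2·(+1)^0 = +1.
v=∞: -78 < 0 and 805 > 0  ⇒  (a,b)_∞ = +1.
v=2: v_2(a)=1, v_2(b)=0; units ≡ 1, 5 (mod 8); ε·ε+αω+βω = 0·0+1·1+0·0 ≡ 1  ⇒  (a,b)_2 = -1.
v=23: a=23^2·(≡17), b=23^1·(≡6) mod 23; (17|23)=-1, (6|23)=+1; (−1)^{2·1·11}·(-1)^1·(+1)^2 = -1.
v=37: a=37^-2·(≡7), b=37^0·(≡3) mod 37; (7|37)=+1, (3|37)=+1; (−1)^{-2·0·18}·(+1)^0·(+1)^-2 = +1.
v=5: a=5^2·(≡2), b=5^-1·(≡1) mod 5; (2|5)=-1, (1|5)=+1; (−1)^{2·-1·2}·(-1)^-1·(+1)^2 = -1.
v=13: a=13^1·(≡6), b=13^0·(≡9) mod 13; (6|13)=-1, (9|13)=+1; (−1)^{1·0·6}·(-1)^0·(+1)^1 = +1.
v=3: a=3^3·(≡1), b=3^-2·(≡1) mod 3; (1|3)=+1, (1|3)=+1; (−1)^{3·-2·1}·(+1)^-2·(+1)^3 = +1.
(-78, 805 / ℚ) ramifies at {2, 5, 7, 23}: a division algebra.

[2, 5, 7, 23]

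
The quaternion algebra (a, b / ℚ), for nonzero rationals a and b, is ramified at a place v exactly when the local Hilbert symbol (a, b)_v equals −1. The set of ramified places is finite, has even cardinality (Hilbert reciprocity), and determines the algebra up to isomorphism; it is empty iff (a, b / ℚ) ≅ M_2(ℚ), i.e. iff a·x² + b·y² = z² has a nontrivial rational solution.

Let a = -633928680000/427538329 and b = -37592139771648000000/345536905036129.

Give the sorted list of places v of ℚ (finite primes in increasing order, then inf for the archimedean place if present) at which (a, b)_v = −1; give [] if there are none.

Mod squares: a ≡ -33, b ≡ -7. Check v ∈ {∞, 2, 3, 5, 7, 11, 19, 23, 29, 31}.
v=31: a=31^-2·(≡23), b=31^-4·(≡21) mod 31; (23|31)=-1, (21|31)=-1; (−1)^{-2·-4·15}·(-1)^-4·(-1)^-2 = +1.
v=29: a=29^-2·(≡5), b=29^-4·(≡9) mod 29; (5|29)=+1, (9|29)=+1; (−1)^{-2·-4·14}·(+1)^-4·(+1)^-2 = +1.
v=7: a=7^2·(≡4), b=7^3·(≡5) mod 7; (4|7)=+1, (5|7)=-1; (−1)^{2·3·3}·(+1)^3·(-1)^2 = +1.
v=∞: -33 < 0 and -7 < 0  ⇒  (a,b)_∞ = -1.
v=3: a=3^5·(≡1), b=3^4·(≡2) mod 3; (1|3)=+1, (2|3)=-1; (−1)^{5·4·1}·(+1)^4·(-1)^5 = -1.
v=19: a=19^0·(≡5), b=19^2·(≡12) mod 19; (5|19)=+1, (12|19)=-1; (−1)^{0·2·9}·(+1)^2·(-1)^0 = +1.
v=11: a=11^3·(≡10), b=11^4·(≡1) mod 11; (10|11)=-1, (1|11)=+1; (−1)^{3·4·5}·(-1)^4·(+1)^3 = +1.
v=5: a=5^4·(≡3), b=5^6·(≡2) mod 5; (3|5)=-1, (2|5)=-1; (−1)^{4·6·2}·(-1)^6·(-1)^4 = +1.
v=23: a=23^-2·(≡13), b=23^-2·(≡4) mod 23; (13|23)=+1, (4|23)=+1; (−1)^{-2·-2·11}·(+1)^-2·(+1)^-2 = +1.
v=2: v_2(a)=6, v_2(b)=14; units ≡ 7, 1 (mod 8); ε·ε+αω+βω = 1·0+6·0+14·0 ≡ 0  ⇒  (a,b)_2 = +1.
Ram(-33, -7) = {3, ∞}; no ℚ_3-point on the conic.

[3, inf]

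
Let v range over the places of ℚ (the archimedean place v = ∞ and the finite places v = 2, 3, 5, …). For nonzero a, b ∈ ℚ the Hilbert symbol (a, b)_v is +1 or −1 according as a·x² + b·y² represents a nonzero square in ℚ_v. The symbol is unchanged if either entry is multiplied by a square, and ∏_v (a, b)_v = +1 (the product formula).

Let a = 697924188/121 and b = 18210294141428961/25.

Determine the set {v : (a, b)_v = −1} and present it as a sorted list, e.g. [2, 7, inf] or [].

Mod squares: a ≡ 663, b ≡ 209. Check v ∈ {∞, 2, 3, 5, 11, 13, 17, 19}.
v=∞: 663 > 0 and 209 > 0  ⇒  (a,b)_∞ = +1.
v=13: a=13^1·(≡3), b=13^4·(≡10) mod 13; (3|13)=+1, (10|13)=+1; (−1)^{1·4·6}·(+1)^4·(+1)^1 = +1.
v=2: v_2(a)=2, v_2(b)=0; units ≡ 7, 1 (mod 8); ε·ε+αω+βω = 1·0+2·0+0·0 ≡ 0  ⇒  (a,b)_2 = +1.
v=5: a=5^0·(≡3), b=5^-2·(≡1) mod 5; (3|5)=-1, (1|5)=+1; (−1)^{0·-2·2}·(-1)^-2·(+1)^0 = +1.
v=17: a=17^1·(≡5), b=17^2·(≡11) mod 17; (5|17)=-1, (11|17)=-1; (−1)^{1·2·8}·(-1)^2·(-1)^1 = -1.
v=3: a=3^7·(≡2), b=3^4·(≡2) mod 3; (2|3)=-1, (2|3)=-1; (−1)^{7·4·1}·(-1)^4·(-1)^7 = -1.
v=11: a=11^-2·(≡5), b=11^1·(≡2) mod 11; (5|11)=+1, (2|11)=-1; (−1)^{-2·1·5}·(+1)^1·(-1)^-2 = +1.
v=19: a=19^2·(≡11), b=19^5·(≡1) mod 19; (11|19)=+1, (1|19)=+1; (−1)^{2·5·9}·(+1)^5·(+1)^2 = +1.
|Ram(663, 209)| = 2, even; anisotropic at {3, 17}.

[3, 17]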